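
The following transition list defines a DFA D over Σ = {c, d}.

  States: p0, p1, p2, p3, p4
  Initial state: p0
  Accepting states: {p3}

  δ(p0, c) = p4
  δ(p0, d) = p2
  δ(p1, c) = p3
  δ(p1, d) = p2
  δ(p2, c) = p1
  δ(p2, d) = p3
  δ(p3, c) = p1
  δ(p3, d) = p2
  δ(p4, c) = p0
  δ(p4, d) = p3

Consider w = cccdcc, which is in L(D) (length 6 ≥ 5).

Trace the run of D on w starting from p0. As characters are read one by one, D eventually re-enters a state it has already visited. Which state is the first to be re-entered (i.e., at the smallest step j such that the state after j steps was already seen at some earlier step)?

State sequence: p0 -c-> p4 -c-> p0 -c-> p4 -d-> p3 -c-> p1 -c-> p3
First repeat at step 2: p0 was already visited.

The earliest repeat is at step j = 2: D is in p0, which it already visited at step i = 0.
The DFA has 5 states, so the proof of the pumping lemma guarantees a repeated state among the first 5+1 visited; the segment between the two visits is the pumpable y.

p0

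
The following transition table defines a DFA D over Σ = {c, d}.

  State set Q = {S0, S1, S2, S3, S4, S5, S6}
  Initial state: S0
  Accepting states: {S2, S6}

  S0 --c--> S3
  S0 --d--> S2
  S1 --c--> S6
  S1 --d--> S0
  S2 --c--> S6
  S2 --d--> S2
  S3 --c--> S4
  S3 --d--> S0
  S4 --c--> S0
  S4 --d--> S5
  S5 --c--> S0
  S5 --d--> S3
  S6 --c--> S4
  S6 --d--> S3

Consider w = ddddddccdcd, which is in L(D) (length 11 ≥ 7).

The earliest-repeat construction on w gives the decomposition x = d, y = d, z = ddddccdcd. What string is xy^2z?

dddddddccdcd

xy^2z = d·d·d·ddddccdcd = dddddddccdcd.
Reading y = d takes D from S2 back to S2, so after x·y·y the machine is still in S2, and z then leads to the accepting state S2. Hence dddddddccdcd ∈ L(D).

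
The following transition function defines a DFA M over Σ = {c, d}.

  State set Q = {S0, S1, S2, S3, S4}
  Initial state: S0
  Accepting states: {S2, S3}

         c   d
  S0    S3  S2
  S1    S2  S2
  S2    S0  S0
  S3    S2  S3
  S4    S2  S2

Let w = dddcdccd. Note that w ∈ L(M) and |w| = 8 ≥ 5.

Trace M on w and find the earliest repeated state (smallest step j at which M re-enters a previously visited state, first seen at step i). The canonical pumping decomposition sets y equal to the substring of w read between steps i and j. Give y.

dd

State sequence: S0 -d-> S2 -d-> S0 -d-> S2 -c-> S0 -d-> S2 -c-> S0 -c-> S3 -d-> S3
First repeat at step 2: S0 was already visited.

So i = 0, j = 2, giving x = w[0:0] = ε, y = w[0:2] = dd, z = w[2:8] = dcdccd.
Check: |xy| = 2 ≤ 5 and |y| = 2 ≥ 1. Reading y takes M from S0 back to S0, so every xyⁱz is accepted.
Since M has 5 states, any run of length ≥ 5 visits 5+1 states, so by pigeonhole some state repeats within the first 5 steps — that repeat gives the pumpable loop.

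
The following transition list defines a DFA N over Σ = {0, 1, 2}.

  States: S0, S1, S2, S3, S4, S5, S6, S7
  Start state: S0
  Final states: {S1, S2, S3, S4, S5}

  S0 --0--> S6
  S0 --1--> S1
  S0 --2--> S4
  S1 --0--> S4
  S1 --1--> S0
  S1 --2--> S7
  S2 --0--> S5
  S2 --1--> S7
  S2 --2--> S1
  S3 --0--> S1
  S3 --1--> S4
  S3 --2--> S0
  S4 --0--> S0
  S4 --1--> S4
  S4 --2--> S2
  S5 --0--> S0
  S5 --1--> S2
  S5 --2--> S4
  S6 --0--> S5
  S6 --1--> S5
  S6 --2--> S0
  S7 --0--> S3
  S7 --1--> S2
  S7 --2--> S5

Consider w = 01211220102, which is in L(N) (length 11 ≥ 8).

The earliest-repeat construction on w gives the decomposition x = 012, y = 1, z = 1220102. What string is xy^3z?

xy^3z = 012·1·1·1·1220102 = 0121111220102.
Reading y = 1 takes N from S4 back to S4, so after x·y·y·y the machine is still in S4, and z then leads to the accepting state S4. Hence 0121111220102 ∈ L(N).

0121111220102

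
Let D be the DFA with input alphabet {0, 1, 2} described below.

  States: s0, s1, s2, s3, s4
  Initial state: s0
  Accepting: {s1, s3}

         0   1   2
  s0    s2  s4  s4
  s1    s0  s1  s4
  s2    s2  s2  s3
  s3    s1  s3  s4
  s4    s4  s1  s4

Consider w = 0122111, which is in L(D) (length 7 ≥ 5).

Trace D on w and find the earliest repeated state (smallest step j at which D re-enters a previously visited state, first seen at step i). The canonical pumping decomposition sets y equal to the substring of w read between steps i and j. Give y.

State sequence: s0 -0-> s2 -1-> s2 -2-> s3 -2-> s4 -1-> s1 -1-> s1 -1-> s1
First repeat at step 2: s2 was already visited.

So i = 1, j = 2, giving x = w[0:1] = 0, y = w[1:2] = 1, z = w[2:7] = 22111.
Check: |xy| = 2 ≤ 5 and |y| = 1 ≥ 1. Reading y takes D from s2 back to s2, so every xyⁱz is accepted.
Since D has 5 states, any run of length ≥ 5 visits 5+1 states, so by pigeonhole some state repeats within the first 5 steps — that repeat gives the pumpable loop.

1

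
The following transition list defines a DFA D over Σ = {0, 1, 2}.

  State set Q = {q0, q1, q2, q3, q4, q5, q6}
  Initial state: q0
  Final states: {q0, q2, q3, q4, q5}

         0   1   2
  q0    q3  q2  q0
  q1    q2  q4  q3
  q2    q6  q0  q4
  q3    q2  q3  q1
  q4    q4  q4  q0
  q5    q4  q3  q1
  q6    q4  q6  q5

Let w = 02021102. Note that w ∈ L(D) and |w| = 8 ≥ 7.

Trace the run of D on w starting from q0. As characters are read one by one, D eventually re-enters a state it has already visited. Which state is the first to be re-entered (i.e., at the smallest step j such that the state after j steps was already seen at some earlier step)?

State sequence: q0 -0-> q3 -2-> q1 -0-> q2 -2-> q4 -1-> q4 -1-> q4 -0-> q4 -2-> q0
First repeat at step 5: q4 was already visited.

The earliest repeat is at step j = 5: D is in q4, which it already visited at step i = 4.
The DFA has 7 states, so the proof of the pumping lemma guarantees a repeated state among the first 7+1 visited; the segment between the two visits is the pumpable y.

q4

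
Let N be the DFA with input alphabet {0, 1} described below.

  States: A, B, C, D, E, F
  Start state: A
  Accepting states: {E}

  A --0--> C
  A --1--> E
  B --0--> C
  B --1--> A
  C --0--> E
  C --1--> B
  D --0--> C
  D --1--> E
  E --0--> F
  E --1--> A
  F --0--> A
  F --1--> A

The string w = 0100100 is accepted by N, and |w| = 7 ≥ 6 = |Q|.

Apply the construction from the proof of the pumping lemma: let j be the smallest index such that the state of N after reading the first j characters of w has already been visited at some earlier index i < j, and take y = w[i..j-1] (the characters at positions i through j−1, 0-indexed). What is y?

10

Run of N on w = 0 1 0 0 1 0 0:
  step 0: A  (start)
  step 1: C  (read 0: A→C)
  step 2: B  (read 1: C→B)
  step 3: C  (read 0: B→C)   ← first repeat (C seen earlier)
  step 4: E  (read 0: C→E)
  step 5: A  (read 1: E→A)
  step 6: C  (read 0: A→C)
  step 7: E  (read 0: C→E)

So i = 1, j = 3, giving x = w[0:1] = 0, y = w[1:3] = 10, z = w[3:7] = 0100.
Check: |xy| = 3 ≤ 6 and |y| = 2 ≥ 1. Reading y takes N from C back to C, so every xyⁱz is accepted.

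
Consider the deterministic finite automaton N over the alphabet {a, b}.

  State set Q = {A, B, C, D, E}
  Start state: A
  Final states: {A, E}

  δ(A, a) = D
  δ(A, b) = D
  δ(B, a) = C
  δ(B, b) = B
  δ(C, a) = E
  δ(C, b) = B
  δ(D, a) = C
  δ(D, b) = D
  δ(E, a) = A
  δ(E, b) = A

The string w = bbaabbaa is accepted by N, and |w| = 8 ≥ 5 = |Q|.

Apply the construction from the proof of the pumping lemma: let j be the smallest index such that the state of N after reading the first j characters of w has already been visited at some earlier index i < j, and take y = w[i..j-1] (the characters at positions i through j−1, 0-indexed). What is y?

Run of N on w = b b a a b b a a:
  step 0: A  (start)
  step 1: D  (read b: A→D)
  step 2: D  (read b: D→D)   ← first repeat (D seen earlier)
  step 3: C  (read a: D→C)
  step 4: E  (read a: C→E)
  step 5: A  (read b: E→A)
  step 6: D  (read b: A→D)
  step 7: C  (read a: D→C)
  step 8: E  (read a: C→E)

So i = 1, j = 2, giving x = w[0:1] = b, y = w[1:2] = b, z = w[2:8] = aabbaa.
Check: |xy| = 2 ≤ 5 and |y| = 1 ≥ 1. Reading y takes N from D back to D, so every xyⁱz is accepted.
Since N has 5 states, any run of length ≥ 5 visits 5+1 states, so by pigeonhole some state repeats within the first 5 steps — that repeat gives the pumpable loop.

b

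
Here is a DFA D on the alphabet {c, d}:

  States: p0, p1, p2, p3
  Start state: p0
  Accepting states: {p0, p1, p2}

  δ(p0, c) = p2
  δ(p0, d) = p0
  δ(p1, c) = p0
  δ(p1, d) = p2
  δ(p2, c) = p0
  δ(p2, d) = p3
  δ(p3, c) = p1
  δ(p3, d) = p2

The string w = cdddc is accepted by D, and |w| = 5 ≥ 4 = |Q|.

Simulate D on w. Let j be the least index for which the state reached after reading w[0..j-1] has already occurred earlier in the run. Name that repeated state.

p2

Run of D on w = c d d d c:
  step 0: p0  (start)
  step 1: p2  (read c: p0→p2)
  step 2: p3  (read d: p2→p3)
  step 3: p2  (read d: p3→p2)   ← first repeat (p2 seen earlier)
  step 4: p3  (read d: p2→p3)
  step 5: p1  (read c: p3→p1)

The earliest repeat is at step j = 3: D is in p2, which it already visited at step i = 1.
The DFA has 4 states, so the proof of the pumping lemma guarantees a repeated state among the first 4+1 visited; the segment between the two visits is the pumpable y.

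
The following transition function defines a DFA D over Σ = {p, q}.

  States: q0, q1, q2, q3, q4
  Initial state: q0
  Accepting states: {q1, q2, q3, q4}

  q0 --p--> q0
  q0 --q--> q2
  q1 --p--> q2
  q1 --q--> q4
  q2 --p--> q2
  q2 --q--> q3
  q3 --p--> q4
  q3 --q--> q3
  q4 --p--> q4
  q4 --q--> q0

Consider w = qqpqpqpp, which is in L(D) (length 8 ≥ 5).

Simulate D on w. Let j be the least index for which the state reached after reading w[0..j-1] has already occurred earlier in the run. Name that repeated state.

Run of D on w = q q p q p q p p:
  step 0: q0  (start)
  step 1: q2  (read q: q0→q2)
  step 2: q3  (read q: q2→q3)
  step 3: q4  (read p: q3→q4)
  step 4: q0  (read q: q4→q0)   ← first repeat (q0 seen earlier)
  step 5: q0  (read p: q0→q0)
  step 6: q2  (read q: q0→q2)
  step 7: q2  (read p: q2→q2)
  step 8: q2  (read p: q2→q2)

The earliest repeat is at step j = 4: D is in q0, which it already visited at step i = 0.
Pumping length from the standard proof: p = 5 (the number of states). The repeated state found above gives |xy| = j ≤ 5 and |y| = j − i ≥ 1.

q0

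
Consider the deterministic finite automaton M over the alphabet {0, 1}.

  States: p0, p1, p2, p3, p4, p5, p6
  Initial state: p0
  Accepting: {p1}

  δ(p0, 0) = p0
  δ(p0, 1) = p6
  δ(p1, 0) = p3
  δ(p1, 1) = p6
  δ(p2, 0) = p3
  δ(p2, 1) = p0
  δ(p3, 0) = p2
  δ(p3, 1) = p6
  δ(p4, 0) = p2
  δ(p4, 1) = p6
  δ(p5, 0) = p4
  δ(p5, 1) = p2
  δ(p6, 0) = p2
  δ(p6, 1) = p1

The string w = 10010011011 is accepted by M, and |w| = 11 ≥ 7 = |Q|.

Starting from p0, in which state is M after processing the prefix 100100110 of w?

p3

State sequence: p0 -1-> p6 -0-> p2 -0-> p3 -1-> p6 -0-> p2 -0-> p3 -1-> p6 -1-> p1 -0-> p3

After reading 9 characters, M is in state p3.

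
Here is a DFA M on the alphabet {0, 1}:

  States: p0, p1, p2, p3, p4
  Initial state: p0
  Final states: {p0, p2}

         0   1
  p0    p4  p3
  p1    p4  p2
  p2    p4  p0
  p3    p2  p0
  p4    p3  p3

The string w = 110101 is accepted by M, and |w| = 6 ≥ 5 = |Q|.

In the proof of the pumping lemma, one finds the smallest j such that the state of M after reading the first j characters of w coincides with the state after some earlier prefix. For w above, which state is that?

Run of M on w = 1 1 0 1 0 1:
  step 0: p0  (start)
  step 1: p3  (read 1: p0→p3)
  step 2: p0  (read 1: p3→p0)   ← first repeat (p0 seen earlier)
  step 3: p4  (read 0: p0→p4)
  step 4: p3  (read 1: p4→p3)
  step 5: p2  (read 0: p3→p2)
  step 6: p0  (read 1: p2→p0)

The earliest repeat is at step j = 2: M is in p0, which it already visited at step i = 0.
Pumping length from the standard proof: p = 5 (the number of states). The repeated state found above gives |xy| = j ≤ 5 and |y| = j − i ≥ 1.

p0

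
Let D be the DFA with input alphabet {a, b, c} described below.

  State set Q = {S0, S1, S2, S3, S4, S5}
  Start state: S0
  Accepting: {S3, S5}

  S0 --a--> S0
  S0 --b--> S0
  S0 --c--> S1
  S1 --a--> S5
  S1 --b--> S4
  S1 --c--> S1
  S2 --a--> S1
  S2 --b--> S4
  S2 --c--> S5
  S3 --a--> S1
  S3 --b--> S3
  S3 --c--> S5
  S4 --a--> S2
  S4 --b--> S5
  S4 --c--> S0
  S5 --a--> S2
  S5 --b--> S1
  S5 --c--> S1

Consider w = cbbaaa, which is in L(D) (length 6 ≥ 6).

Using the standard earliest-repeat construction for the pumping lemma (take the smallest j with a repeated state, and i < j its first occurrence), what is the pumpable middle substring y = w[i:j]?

Run of D on w = c b b a a a:
  step 0: S0  (start)
  step 1: S1  (read c: S0→S1)
  step 2: S4  (read b: S1→S4)
  step 3: S5  (read b: S4→S5)
  step 4: S2  (read a: S5→S2)
  step 5: S1  (read a: S2→S1)   ← first repeat (S1 seen earlier)
  step 6: S5  (read a: S1→S5)

So i = 1, j = 5, giving x = w[0:1] = c, y = w[1:5] = bbaa, z = w[5:6] = a.
Check: |xy| = 5 ≤ 6 and |y| = 4 ≥ 1. Reading y takes D from S1 back to S1, so every xyⁱz is accepted.

bbaa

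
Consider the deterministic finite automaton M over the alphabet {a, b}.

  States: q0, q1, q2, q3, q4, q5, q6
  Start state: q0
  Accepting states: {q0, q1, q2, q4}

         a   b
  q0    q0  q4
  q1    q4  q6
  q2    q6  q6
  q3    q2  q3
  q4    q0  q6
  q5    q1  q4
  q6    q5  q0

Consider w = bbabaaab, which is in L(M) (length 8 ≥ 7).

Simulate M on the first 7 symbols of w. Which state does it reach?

Run of M on the first 7 characters of w = b b a b a a a:
  step 0: q0  (start)
  step 1: q4  (read b: q0→q4)
  step 2: q6  (read b: q4→q6)
  step 3: q5  (read a: q6→q5)
  step 4: q4  (read b: q5→q4)
  step 5: q0  (read a: q4→q0)
  step 6: q0  (read a: q0→q0)
  step 7: q0  (read a: q0→q0)

After reading 7 characters, M is in state q0.

q0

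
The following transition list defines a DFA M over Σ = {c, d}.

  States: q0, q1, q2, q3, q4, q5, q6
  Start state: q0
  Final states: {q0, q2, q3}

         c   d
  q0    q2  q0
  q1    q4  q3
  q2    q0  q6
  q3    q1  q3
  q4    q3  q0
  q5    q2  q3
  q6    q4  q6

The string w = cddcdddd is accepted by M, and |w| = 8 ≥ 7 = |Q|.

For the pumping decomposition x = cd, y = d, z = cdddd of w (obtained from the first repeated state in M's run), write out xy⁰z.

cdcdddd

xy⁰z = xz = cd·cdddd = cdcdddd.
Reading y = d takes M from q6 back to q6, so after x the machine is still in q6, and z then leads to the accepting state q0. Hence cdcdddd ∈ L(M).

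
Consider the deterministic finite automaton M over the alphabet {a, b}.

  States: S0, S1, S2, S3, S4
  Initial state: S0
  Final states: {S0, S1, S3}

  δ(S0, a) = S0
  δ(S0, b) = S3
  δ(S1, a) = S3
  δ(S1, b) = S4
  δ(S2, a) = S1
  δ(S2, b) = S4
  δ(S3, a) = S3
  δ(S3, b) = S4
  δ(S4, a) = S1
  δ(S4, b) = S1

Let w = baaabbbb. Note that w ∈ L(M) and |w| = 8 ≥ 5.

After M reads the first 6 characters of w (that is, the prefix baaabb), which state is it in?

Run of M on the first 6 characters of w = b a a a b b:
  step 0: S0  (start)
  step 1: S3  (read b: S0→S3)
  step 2: S3  (read a: S3→S3)
  step 3: S3  (read a: S3→S3)
  step 4: S3  (read a: S3→S3)
  step 5: S4  (read b: S3→S4)
  step 6: S1  (read b: S4→S1)

After reading 6 characters, M is in state S1.

S1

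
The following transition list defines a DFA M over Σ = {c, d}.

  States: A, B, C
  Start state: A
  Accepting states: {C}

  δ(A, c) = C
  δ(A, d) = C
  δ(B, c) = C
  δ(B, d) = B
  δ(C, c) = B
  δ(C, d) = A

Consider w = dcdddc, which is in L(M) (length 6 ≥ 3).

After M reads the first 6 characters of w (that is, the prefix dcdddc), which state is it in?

State sequence: A -d-> C -c-> B -d-> B -d-> B -d-> B -c-> C

After reading 6 characters, M is in state C.

C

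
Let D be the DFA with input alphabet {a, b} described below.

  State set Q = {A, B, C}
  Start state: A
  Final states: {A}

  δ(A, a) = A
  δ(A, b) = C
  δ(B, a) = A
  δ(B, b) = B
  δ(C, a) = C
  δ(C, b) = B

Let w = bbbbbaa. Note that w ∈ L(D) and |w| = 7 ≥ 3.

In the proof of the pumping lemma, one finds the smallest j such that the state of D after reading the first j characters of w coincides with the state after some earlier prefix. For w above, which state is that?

State sequence: A -b-> C -b-> B -b-> B -b-> B -b-> B -a-> A -a-> A
First repeat at step 3: B was already visited.

The earliest repeat is at step j = 3: D is in B, which it already visited at step i = 2.
The DFA has 3 states, so the proof of the pumping lemma guarantees a repeated state among the first 3+1 visited; the segment between the two visits is the pumpable y.

B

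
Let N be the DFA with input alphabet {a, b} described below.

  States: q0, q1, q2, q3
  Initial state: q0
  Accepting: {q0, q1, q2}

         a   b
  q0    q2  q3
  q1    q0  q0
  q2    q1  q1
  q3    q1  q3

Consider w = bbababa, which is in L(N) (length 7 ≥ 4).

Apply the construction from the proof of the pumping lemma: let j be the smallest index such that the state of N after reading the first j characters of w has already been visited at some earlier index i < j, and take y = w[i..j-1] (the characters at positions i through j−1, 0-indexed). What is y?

b

Run of N on w = b b a b a b a:
  step 0: q0  (start)
  step 1: q3  (read b: q0→q3)
  step 2: q3  (read b: q3→q3)   ← first repeat (q3 seen earlier)
  step 3: q1  (read a: q3→q1)
  step 4: q0  (read b: q1→q0)
  step 5: q2  (read a: q0→q2)
  step 6: q1  (read b: q2→q1)
  step 7: q0  (read a: q1→q0)

So i = 1, j = 2, giving x = w[0:1] = b, y = w[1:2] = b, z = w[2:7] = ababa.
Check: |xy| = 2 ≤ 4 and |y| = 1 ≥ 1. Reading y takes N from q3 back to q3, so every xyⁱz is accepted.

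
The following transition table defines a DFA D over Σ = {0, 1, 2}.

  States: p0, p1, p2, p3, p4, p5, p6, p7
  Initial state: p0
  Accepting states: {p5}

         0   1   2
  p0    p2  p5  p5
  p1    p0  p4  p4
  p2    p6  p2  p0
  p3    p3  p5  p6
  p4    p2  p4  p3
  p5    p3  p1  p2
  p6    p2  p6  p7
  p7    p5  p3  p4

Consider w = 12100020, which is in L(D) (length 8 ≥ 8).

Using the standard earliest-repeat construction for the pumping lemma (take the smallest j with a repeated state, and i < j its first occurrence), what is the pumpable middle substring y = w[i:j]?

Run of D on w = 1 2 1 0 0 0 2 0:
  step 0: p0  (start)
  step 1: p5  (read 1: p0→p5)
  step 2: p2  (read 2: p5→p2)
  step 3: p2  (read 1: p2→p2)   ← first repeat (p2 seen earlier)
  step 4: p6  (read 0: p2→p6)
  step 5: p2  (read 0: p6→p2)
  step 6: p6  (read 0: p2→p6)
  step 7: p7  (read 2: p6→p7)
  step 8: p5  (read 0: p7→p5)

So i = 2, j = 3, giving x = w[0:2] = 12, y = w[2:3] = 1, z = w[3:8] = 00020.
Check: |xy| = 3 ≤ 8 and |y| = 1 ≥ 1. Reading y takes D from p2 back to p2, so every xyⁱz is accepted.

1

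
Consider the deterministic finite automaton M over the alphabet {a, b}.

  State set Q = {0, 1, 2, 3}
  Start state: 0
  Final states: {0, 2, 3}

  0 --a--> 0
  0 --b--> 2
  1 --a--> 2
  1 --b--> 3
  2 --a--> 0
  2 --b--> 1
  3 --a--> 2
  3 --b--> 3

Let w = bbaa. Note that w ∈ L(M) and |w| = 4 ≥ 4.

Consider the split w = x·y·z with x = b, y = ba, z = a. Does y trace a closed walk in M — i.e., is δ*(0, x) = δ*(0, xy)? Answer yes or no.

yes

State sequence: 0 -b-> 2 -b-> 1 -a-> 2

After x (step 1): 2. After xy (step 3): 2.
They match, so y = ba drives M around a cycle from 2 back to itself; pumping y any number of times keeps M in 2 before reading z, and xyⁱz ∈ L(M) for every i ≥ 0.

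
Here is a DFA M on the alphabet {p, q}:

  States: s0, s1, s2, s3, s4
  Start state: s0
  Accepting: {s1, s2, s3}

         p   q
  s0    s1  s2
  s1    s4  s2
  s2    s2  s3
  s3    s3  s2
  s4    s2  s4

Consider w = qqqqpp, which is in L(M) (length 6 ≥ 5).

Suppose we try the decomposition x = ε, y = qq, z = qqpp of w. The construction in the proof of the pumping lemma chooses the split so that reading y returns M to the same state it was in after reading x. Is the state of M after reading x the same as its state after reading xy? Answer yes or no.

no

State sequence: s0 -q-> s2 -q-> s3

After x (step 0): s0. After xy (step 2): s3.
They differ (s0 ≠ s3), so y is not a cycle from the state after x; this split is not the one the pumping-lemma construction produces, and pumping y need not keep the string in L(M).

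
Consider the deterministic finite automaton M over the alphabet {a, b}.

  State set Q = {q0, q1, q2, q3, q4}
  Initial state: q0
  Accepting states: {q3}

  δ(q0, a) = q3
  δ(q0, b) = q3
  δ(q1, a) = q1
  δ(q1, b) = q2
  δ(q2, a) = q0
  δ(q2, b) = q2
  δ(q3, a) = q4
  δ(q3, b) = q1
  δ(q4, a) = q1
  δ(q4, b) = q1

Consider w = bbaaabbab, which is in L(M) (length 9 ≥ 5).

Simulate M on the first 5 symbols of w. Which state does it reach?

State sequence: q0 -b-> q3 -b-> q1 -a-> q1 -a-> q1 -a-> q1

After reading 5 characters, M is in state q1.
(This kind of state-tracing is the core of the pumping-lemma construction: with 5 states, pigeonhole forces a repeat within the first 5 steps.)

q1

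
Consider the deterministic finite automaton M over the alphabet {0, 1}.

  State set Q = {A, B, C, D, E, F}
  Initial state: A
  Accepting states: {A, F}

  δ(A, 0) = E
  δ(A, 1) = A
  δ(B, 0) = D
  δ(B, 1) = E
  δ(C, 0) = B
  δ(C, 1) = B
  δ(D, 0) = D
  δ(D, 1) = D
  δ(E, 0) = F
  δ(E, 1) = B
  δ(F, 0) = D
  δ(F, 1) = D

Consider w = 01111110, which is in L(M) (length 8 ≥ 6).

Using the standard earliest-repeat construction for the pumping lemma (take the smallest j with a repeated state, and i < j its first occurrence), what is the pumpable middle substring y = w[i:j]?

Run of M on w = 0 1 1 1 1 1 1 0:
  step 0: A  (start)
  step 1: E  (read 0: A→E)
  step 2: B  (read 1: E→B)
  step 3: E  (read 1: B→E)   ← first repeat (E seen earlier)
  step 4: B  (read 1: E→B)
  step 5: E  (read 1: B→E)
  step 6: B  (read 1: E→B)
  step 7: E  (read 1: B→E)
  step 8: F  (read 0: E→F)

So i = 1, j = 3, giving x = w[0:1] = 0, y = w[1:3] = 11, z = w[3:8] = 11110.
Check: |xy| = 3 ≤ 6 and |y| = 2 ≥ 1. Reading y takes M from E back to E, so every xyⁱz is accepted.
With |Q| = 6, pigeonhole forces a state repeat no later than step 6; the substring read between the first and second visits to that state can be pumped.

11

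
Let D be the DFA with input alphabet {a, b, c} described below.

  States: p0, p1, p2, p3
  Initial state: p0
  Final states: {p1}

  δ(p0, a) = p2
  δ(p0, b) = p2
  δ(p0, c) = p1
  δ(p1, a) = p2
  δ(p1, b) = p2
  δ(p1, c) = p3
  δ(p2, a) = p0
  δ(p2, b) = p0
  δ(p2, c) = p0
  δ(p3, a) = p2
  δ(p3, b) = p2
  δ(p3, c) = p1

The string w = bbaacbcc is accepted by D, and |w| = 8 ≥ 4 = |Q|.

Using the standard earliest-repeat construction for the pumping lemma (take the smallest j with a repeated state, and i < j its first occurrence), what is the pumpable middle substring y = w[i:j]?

Run of D on w = b b a a c b c c:
  step 0: p0  (start)
  step 1: p2  (read b: p0→p2)
  step 2: p0  (read b: p2→p0)   ← first repeat (p0 seen earlier)
  step 3: p2  (read a: p0→p2)
  step 4: p0  (read a: p2→p0)
  step 5: p1  (read c: p0→p1)
  step 6: p2  (read b: p1→p2)
  step 7: p0  (read c: p2→p0)
  step 8: p1  (read c: p0→p1)

So i = 0, j = 2, giving x = w[0:0] = ε, y = w[0:2] = bb, z = w[2:8] = aacbcc.
Check: |xy| = 2 ≤ 4 and |y| = 2 ≥ 1. Reading y takes D from p0 back to p0, so every xyⁱz is accepted.

bb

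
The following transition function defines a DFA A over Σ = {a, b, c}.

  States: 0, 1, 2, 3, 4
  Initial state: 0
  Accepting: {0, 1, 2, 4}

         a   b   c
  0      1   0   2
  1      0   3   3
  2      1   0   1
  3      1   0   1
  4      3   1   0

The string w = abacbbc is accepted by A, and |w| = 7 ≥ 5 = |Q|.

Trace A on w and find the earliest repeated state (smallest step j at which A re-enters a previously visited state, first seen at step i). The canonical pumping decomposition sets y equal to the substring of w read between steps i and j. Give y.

ba

Run of A on w = a b a c b b c:
  step 0: 0  (start)
  step 1: 1  (read a: 0→1)
  step 2: 3  (read b: 1→3)
  step 3: 1  (read a: 3→1)   ← first repeat (1 seen earlier)
  step 4: 3  (read c: 1→3)
  step 5: 0  (read b: 3→0)
  step 6: 0  (read b: 0→0)
  step 7: 2  (read c: 0→2)

So i = 1, j = 3, giving x = w[0:1] = a, y = w[1:3] = ba, z = w[3:7] = cbbc.
Check: |xy| = 3 ≤ 5 and |y| = 2 ≥ 1. Reading y takes A from 1 back to 1, so every xyⁱz is accepted.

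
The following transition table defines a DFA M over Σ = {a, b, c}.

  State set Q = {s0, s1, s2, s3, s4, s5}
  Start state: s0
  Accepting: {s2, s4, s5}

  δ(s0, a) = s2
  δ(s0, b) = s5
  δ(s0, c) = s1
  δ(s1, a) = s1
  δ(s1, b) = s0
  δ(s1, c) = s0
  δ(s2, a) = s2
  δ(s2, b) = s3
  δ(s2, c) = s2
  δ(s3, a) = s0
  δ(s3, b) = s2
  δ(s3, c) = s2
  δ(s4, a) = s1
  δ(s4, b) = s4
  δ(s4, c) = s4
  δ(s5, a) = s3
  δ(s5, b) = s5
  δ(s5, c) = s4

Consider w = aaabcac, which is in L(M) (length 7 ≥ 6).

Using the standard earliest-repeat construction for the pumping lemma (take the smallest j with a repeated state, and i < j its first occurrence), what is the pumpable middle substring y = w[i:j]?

a

State sequence: s0 -a-> s2 -a-> s2 -a-> s2 -b-> s3 -c-> s2 -a-> s2 -c-> s2
First repeat at step 2: s2 was already visited.

So i = 1, j = 2, giving x = w[0:1] = a, y = w[1:2] = a, z = w[2:7] = abcac.
Check: |xy| = 2 ≤ 6 and |y| = 1 ≥ 1. Reading y takes M from s2 back to s2, so every xyⁱz is accepted.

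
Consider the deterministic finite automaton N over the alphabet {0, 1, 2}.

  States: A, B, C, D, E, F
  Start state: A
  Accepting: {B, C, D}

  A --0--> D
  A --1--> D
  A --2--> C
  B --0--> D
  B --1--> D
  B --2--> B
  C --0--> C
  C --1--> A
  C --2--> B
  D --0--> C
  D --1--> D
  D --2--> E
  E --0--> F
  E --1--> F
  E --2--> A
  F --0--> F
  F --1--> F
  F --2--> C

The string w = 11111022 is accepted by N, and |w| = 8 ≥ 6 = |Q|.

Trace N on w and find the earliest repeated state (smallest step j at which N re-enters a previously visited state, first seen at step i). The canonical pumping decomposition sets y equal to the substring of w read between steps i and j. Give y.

State sequence: A -1-> D -1-> D -1-> D -1-> D -1-> D -0-> C -2-> B -2-> B
First repeat at step 2: D was already visited.

So i = 1, j = 2, giving x = w[0:1] = 1, y = w[1:2] = 1, z = w[2:8] = 111022.
Check: |xy| = 2 ≤ 6 and |y| = 1 ≥ 1. Reading y takes N from D back to D, so every xyⁱz is accepted.
With |Q| = 6, pigeonhole forces a state repeat no later than step 6; the substring read between the first and second visits to that state can be pumped.

1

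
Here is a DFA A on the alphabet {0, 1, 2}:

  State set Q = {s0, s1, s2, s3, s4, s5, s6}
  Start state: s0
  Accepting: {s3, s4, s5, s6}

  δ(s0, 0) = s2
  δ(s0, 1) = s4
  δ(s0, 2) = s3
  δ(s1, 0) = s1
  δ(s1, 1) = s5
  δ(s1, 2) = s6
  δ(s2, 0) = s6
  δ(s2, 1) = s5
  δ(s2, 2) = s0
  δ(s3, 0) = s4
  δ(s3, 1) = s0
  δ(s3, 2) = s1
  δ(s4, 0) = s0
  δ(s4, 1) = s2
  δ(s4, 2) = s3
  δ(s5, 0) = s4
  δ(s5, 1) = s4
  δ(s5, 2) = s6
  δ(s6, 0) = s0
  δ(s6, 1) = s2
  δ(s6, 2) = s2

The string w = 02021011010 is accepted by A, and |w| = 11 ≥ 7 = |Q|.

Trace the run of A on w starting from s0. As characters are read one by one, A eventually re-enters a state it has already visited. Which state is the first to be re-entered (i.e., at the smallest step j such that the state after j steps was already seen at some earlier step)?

s0

Run of A on w = 0 2 0 2 1 0 1 1 0 1 0:
  step 0: s0  (start)
  step 1: s2  (read 0: s0→s2)
  step 2: s0  (read 2: s2→s0)   ← first repeat (s0 seen earlier)
  step 3: s2  (read 0: s0→s2)
  step 4: s0  (read 2: s2→s0)
  step 5: s4  (read 1: s0→s4)
  step 6: s0  (read 0: s4→s0)
  step 7: s4  (read 1: s0→s4)
  step 8: s2  (read 1: s4→s2)
  step 9: s6  (read 0: s2→s6)
  step 10: s2  (read 1: s6→s2)
  step 11: s6  (read 0: s2→s6)

The earliest repeat is at step j = 2: A is in s0, which it already visited at step i = 0.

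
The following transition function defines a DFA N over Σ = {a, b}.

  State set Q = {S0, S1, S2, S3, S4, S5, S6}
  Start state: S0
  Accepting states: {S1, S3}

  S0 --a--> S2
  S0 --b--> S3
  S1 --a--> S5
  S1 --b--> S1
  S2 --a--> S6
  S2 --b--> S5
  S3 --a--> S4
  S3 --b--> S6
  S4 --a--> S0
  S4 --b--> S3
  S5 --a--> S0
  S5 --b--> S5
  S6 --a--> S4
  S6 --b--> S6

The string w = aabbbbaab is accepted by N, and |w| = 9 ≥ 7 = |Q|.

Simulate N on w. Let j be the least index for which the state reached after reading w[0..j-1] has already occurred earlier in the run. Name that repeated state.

State sequence: S0 -a-> S2 -a-> S6 -b-> S6 -b-> S6 -b-> S6 -b-> S6 -a-> S4 -a-> S0 -b-> S3
First repeat at step 3: S6 was already visited.

The earliest repeat is at step j = 3: N is in S6, which it already visited at step i = 2.
With |Q| = 7, pigeonhole forces a state repeat no later than step 7; the substring read between the first and second visits to that state can be pumped.

S6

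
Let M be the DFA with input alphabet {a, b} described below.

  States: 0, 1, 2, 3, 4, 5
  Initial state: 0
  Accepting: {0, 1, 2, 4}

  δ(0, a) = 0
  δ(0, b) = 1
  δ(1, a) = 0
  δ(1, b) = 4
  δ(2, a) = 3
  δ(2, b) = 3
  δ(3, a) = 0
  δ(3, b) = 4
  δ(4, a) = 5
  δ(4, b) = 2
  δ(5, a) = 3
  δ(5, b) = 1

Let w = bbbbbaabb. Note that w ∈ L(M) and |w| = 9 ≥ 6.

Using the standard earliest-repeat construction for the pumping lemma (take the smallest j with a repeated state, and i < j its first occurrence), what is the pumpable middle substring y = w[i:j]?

bbb

State sequence: 0 -b-> 1 -b-> 4 -b-> 2 -b-> 3 -b-> 4 -a-> 5 -a-> 3 -b-> 4 -b-> 2
First repeat at step 5: 4 was already visited.

So i = 2, j = 5, giving x = w[0:2] = bb, y = w[2:5] = bbb, z = w[5:9] = aabb.
Check: |xy| = 5 ≤ 6 and |y| = 3 ≥ 1. Reading y takes M from 4 back to 4, so every xyⁱz is accepted.
Since M has 6 states, any run of length ≥ 6 visits 6+1 states, so by pigeonhole some state repeats within the first 6 steps — that repeat gives the pumpable loop.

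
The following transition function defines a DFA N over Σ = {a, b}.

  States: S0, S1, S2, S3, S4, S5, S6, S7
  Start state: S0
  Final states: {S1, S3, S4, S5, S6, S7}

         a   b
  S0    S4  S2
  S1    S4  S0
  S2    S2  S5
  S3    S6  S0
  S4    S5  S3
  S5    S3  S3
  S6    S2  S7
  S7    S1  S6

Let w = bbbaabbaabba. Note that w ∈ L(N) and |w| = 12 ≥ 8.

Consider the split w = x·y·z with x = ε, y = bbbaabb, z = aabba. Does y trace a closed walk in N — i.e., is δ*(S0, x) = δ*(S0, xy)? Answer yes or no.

State sequence: S0 -b-> S2 -b-> S5 -b-> S3 -a-> S6 -a-> S2 -b-> S5 -b-> S3

After x (step 0): S0. After xy (step 7): S3.
They differ (S0 ≠ S3), so y is not a cycle from the state after x; this split is not the one the pumping-lemma construction produces, and pumping y need not keep the string in L(N).

no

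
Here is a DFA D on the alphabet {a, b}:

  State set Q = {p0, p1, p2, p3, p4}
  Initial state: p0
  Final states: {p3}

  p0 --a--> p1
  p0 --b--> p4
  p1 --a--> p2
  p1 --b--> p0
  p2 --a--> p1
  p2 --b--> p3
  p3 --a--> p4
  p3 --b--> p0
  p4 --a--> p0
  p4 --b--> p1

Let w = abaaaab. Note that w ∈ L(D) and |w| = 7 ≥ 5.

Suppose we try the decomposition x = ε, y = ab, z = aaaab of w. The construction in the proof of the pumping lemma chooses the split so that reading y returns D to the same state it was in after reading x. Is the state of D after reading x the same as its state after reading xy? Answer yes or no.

yes

State sequence: p0 -a-> p1 -b-> p0

After x (step 0): p0. After xy (step 2): p0.
They match, so y = ab drives D around a cycle from p0 back to itself; pumping y any number of times keeps D in p0 before reading z, and xyⁱz ∈ L(D) for every i ≥ 0.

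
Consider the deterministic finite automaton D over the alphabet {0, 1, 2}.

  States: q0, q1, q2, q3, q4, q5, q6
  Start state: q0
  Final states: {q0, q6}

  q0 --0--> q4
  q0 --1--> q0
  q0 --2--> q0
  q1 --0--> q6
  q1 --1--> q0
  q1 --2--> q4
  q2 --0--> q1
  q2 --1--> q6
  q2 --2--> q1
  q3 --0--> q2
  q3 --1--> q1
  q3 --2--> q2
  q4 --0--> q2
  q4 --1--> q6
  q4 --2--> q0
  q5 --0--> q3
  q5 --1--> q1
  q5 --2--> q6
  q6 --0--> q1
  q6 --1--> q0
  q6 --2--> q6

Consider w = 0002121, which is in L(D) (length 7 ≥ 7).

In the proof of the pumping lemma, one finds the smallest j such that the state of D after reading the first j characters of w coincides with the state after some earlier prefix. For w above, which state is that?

State sequence: q0 -0-> q4 -0-> q2 -0-> q1 -2-> q4 -1-> q6 -2-> q6 -1-> q0
First repeat at step 4: q4 was already visited.

The earliest repeat is at step j = 4: D is in q4, which it already visited at step i = 1.
With |Q| = 7, pigeonhole forces a state repeat no later than step 7; the substring read between the first and second visits to that state can be pumped.

q4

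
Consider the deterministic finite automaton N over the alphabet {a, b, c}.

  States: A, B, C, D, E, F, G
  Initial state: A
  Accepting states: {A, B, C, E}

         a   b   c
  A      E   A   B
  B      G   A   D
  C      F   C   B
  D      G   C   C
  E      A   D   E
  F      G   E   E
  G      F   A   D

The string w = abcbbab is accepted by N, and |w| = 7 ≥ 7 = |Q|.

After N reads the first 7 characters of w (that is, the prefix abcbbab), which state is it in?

State sequence: A -a-> E -b-> D -c-> C -b-> C -b-> C -a-> F -b-> E

After reading 7 characters, N is in state E.
(This kind of state-tracing is the core of the pumping-lemma construction: with 7 states, pigeonhole forces a repeat within the first 7 steps.)

E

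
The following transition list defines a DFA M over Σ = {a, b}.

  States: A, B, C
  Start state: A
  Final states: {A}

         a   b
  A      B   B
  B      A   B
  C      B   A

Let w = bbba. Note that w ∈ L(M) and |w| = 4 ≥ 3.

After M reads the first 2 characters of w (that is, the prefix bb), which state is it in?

B

State sequence: A -b-> B -b-> B

After reading 2 characters, M is in state B.
(This kind of state-tracing is the core of the pumping-lemma construction: with 3 states, pigeonhole forces a repeat within the first 3 steps.)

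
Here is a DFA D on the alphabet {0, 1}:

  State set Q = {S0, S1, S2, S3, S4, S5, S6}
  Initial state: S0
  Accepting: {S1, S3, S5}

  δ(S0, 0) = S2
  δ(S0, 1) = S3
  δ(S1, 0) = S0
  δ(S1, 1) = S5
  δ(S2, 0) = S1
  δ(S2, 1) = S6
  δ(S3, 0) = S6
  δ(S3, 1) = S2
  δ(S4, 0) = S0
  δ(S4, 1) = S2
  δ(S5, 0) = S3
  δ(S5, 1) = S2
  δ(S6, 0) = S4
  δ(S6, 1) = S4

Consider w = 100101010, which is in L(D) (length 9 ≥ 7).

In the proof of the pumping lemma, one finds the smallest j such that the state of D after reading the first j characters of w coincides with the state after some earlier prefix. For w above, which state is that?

Run of D on w = 1 0 0 1 0 1 0 1 0:
  step 0: S0  (start)
  step 1: S3  (read 1: S0→S3)
  step 2: S6  (read 0: S3→S6)
  step 3: S4  (read 0: S6→S4)
  step 4: S2  (read 1: S4→S2)
  step 5: S1  (read 0: S2→S1)
  step 6: S5  (read 1: S1→S5)
  step 7: S3  (read 0: S5→S3)   ← first repeat (S3 seen earlier)
  step 8: S2  (read 1: S3→S2)
  step 9: S1  (read 0: S2→S1)

The earliest repeat is at step j = 7: D is in S3, which it already visited at step i = 1.
The DFA has 7 states, so the proof of the pumping lemma guarantees a repeated state among the first 7+1 visited; the segment between the two visits is the pumpable y.

S3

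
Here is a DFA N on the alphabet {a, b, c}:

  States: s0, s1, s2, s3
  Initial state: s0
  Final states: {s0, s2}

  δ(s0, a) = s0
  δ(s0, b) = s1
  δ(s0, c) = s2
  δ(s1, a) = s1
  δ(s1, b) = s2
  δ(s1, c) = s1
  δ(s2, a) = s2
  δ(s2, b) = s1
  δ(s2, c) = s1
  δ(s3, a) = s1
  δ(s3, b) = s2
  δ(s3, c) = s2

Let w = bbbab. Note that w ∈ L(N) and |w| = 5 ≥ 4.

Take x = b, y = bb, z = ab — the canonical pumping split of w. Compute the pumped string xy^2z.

xy^2z = b·bb·bb·ab = bbbbbab.
Reading y = bb takes N from s1 back to s1, so after x·y·y the machine is still in s1, and z then leads to the accepting state s2. Hence bbbbbab ∈ L(N).

bbbbbab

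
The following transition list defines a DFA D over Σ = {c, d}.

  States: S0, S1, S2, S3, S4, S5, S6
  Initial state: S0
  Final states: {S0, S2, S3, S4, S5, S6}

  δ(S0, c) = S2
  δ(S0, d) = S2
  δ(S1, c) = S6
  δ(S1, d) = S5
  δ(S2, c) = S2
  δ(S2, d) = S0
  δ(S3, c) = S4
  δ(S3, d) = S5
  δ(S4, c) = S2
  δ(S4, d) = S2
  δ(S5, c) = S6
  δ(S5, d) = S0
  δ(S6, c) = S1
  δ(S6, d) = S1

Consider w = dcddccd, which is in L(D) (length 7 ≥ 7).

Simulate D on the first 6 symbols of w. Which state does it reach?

S2

State sequence: S0 -d-> S2 -c-> S2 -d-> S0 -d-> S2 -c-> S2 -c-> S2

After reading 6 characters, D is in state S2.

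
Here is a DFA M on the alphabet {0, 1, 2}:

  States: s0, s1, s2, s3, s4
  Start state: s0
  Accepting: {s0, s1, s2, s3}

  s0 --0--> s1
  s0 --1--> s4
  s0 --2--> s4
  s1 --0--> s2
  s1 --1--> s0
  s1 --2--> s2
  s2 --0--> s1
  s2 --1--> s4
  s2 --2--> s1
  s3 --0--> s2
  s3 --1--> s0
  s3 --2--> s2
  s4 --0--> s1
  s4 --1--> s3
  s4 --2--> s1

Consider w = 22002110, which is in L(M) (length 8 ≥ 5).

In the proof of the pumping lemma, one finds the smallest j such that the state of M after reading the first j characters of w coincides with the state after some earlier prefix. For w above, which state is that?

Run of M on w = 2 2 0 0 2 1 1 0:
  step 0: s0  (start)
  step 1: s4  (read 2: s0→s4)
  step 2: s1  (read 2: s4→s1)
  step 3: s2  (read 0: s1→s2)
  step 4: s1  (read 0: s2→s1)   ← first repeat (s1 seen earlier)
  step 5: s2  (read 2: s1→s2)
  step 6: s4  (read 1: s2→s4)
  step 7: s3  (read 1: s4→s3)
  step 8: s2  (read 0: s3→s2)

The earliest repeat is at step j = 4: M is in s1, which it already visited at step i = 2.

s1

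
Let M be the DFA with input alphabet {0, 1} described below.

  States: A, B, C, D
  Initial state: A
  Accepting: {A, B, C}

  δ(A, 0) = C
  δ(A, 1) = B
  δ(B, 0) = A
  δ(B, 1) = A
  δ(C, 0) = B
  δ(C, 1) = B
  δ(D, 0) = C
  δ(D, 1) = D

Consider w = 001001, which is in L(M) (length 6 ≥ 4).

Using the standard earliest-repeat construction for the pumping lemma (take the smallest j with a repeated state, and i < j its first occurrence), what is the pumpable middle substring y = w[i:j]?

001

State sequence: A -0-> C -0-> B -1-> A -0-> C -0-> B -1-> A
First repeat at step 3: A was already visited.

So i = 0, j = 3, giving x = w[0:0] = ε, y = w[0:3] = 001, z = w[3:6] = 001.
Check: |xy| = 3 ≤ 4 and |y| = 3 ≥ 1. Reading y takes M from A back to A, so every xyⁱz is accepted.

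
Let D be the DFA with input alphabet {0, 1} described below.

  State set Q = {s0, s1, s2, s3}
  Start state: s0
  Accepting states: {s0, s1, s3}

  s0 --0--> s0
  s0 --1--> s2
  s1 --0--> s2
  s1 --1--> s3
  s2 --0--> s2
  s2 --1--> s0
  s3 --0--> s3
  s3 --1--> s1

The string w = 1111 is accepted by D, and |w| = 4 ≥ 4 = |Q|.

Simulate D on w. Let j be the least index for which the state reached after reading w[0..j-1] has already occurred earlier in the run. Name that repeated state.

s0

State sequence: s0 -1-> s2 -1-> s0 -1-> s2 -1-> s0
First repeat at step 2: s0 was already visited.

The earliest repeat is at step j = 2: D is in s0, which it already visited at step i = 0.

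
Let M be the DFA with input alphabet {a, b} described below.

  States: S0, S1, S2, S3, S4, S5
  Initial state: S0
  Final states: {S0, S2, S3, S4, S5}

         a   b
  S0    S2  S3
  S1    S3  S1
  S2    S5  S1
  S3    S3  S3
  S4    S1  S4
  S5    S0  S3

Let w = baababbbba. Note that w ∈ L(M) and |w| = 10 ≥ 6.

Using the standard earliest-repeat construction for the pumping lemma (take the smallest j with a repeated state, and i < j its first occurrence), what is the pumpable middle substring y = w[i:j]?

a

State sequence: S0 -b-> S3 -a-> S3 -a-> S3 -b-> S3 -a-> S3 -b-> S3 -b-> S3 -b-> S3 -b-> S3 -a-> S3
First repeat at step 2: S3 was already visited.

So i = 1, j = 2, giving x = w[0:1] = b, y = w[1:2] = a, z = w[2:10] = ababbbba.
Check: |xy| = 2 ≤ 6 and |y| = 1 ≥ 1. Reading y takes M from S3 back to S3, so every xyⁱz is accepted.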